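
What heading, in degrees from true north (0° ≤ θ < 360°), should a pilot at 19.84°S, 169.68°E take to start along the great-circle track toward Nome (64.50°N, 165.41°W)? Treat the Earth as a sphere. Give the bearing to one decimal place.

10.5°

Δλ = -165.41 − 169.68 = -335.09°; wrapped into (−180°, 180°]: 24.91°.
θ = atan2( sin Δλ · cos φ₂ , cos φ₁ · sin φ₂ − sin φ₁ · cos φ₂ · cos Δλ )
  = atan2(0.18133, 0.98153) = 10.467° → normalised to [0°, 360°): 10.467°.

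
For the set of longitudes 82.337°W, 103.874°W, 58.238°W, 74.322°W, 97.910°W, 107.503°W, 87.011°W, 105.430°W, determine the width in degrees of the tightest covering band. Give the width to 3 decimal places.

49.265°

Sort the longitudes: -107.503°, -105.430°, -103.874°, -97.910°, -87.011°, -82.337°, -74.322°, -58.238°.
Eastward gaps between consecutive values (wrapping around): 2.073°, 1.556°, 5.964°, 10.899°, 4.674°, 8.015°, 16.084°, 310.735°.
Largest gap = 310.735° ⇒ minimal covering band is its complement: 360° − 310.735° = 49.265°.
Band runs from -107.503° eastward to -58.238°.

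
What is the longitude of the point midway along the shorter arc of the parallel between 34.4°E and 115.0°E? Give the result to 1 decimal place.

74.7°E

Signed shortest Δλ from +34.4° to +115.0° is +80.6°.
Midpoint longitude = +34.4° + (+80.6°)/2 = +34.4° + 40.3° = +74.7°.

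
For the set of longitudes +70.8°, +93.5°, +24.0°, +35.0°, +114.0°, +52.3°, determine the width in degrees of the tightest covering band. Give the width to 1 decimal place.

90.0°

Sort the longitudes: +24.0°, +35.0°, +52.3°, +70.8°, +93.5°, +114.0°.
Eastward gaps between consecutive values (wrapping around): 11.0°, 17.3°, 18.5°, 22.7°, 20.5°, 270.0°.
Largest gap = 270.0° ⇒ minimal covering band is its complement: 360° − 270.0° = 90.0°.
Band runs from +24.0° eastward to +114.0°.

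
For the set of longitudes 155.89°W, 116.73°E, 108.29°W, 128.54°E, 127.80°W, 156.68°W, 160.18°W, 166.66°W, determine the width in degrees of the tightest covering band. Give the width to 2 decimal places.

Sort the longitudes: -166.66°, -160.18°, -156.68°, -155.89°, -127.80°, -108.29°, +116.73°, +128.54°.
Eastward gaps between consecutive values (wrapping around): 6.48°, 3.50°, 0.79°, 28.09°, 19.51°, 225.02°, 11.81°, 64.80°.
Largest gap = 225.02° ⇒ minimal covering band is its complement: 360° − 225.02° = 134.98°.
Band runs from +116.73° eastward to -108.29°, crossing the antimeridian.

134.98°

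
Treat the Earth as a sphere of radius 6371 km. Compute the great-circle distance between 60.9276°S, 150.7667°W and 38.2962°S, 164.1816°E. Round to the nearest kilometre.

3981 km

Δλ = 164.1816 − -150.7667 = 314.9483°; wrapped into (−180°, 180°]: -45.0517°.
Δφ = -38.2962 − -60.9276 = 22.6314°.
a = sin²(Δφ/2) + cos φ₁ · cos φ₂ · sin²(Δλ/2) = 0.094470.
c = 2·atan2(√a, √(1−a)) = 0.62483 rad → d = 6371·c ≈ 3980.82 km.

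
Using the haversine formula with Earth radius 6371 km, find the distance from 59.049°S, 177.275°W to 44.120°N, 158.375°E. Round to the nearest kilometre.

Δλ = 158.375 − -177.275 = 335.650°; wrapped into (−180°, 180°]: -24.350°.
Δφ = 44.120 − -59.049 = 103.169°.
a = sin²(Δφ/2) + cos φ₁ · cos φ₂ · sin²(Δλ/2) = 0.630334.
c = 2·atan2(√a, √(1−a)) = 1.83451 rad → d = 6371·c ≈ 11687.66 km.

11688 km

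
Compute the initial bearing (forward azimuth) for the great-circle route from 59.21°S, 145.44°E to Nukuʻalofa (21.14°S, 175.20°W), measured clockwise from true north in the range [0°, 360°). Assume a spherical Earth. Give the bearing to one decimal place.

Δλ = -175.20 − 145.44 = -320.64°; wrapped into (−180°, 180°]: 39.36°.
θ = atan2( sin Δλ · cos φ₂ , cos φ₁ · sin φ₂ − sin φ₁ · cos φ₂ · cos Δλ )
  = atan2(0.59151, 0.43488) = 53.676° → normalised to [0°, 360°): 53.676°.

53.7°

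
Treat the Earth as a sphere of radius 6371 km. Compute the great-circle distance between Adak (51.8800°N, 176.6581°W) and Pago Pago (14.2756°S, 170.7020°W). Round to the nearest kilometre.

7379 km

Δλ = -170.7020 − -176.6581 = 5.9561°.
Δφ = -14.2756 − 51.8800 = -66.1556°.
a = sin²(Δφ/2) + cos φ₁ · cos φ₂ · sin²(Δλ/2) = 0.299488.
c = 2·atan2(√a, √(1−a)) = 1.15816 rad → d = 6371·c ≈ 7378.64 km.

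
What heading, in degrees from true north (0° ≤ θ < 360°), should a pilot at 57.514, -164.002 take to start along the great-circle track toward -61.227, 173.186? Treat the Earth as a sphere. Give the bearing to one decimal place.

192.5°

Δλ = 173.186 − -164.002 = 337.188°; wrapped into (−180°, 180°]: -22.812°.
θ = atan2( sin Δλ · cos φ₂ , cos φ₁ · sin φ₂ − sin φ₁ · cos φ₂ · cos Δλ )
  = atan2(-0.18662, -0.84504) = -167.547° → normalised to [0°, 360°): 192.453°.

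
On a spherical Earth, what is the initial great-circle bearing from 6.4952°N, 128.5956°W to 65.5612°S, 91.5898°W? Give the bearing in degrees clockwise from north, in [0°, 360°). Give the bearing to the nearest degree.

Δλ = -91.5898 − -128.5956 = 37.0058°.
θ = atan2( sin Δλ · cos φ₂ , cos φ₁ · sin φ₂ − sin φ₁ · cos φ₂ · cos Δλ )
  = atan2(0.24902, -0.94193) = 165.192° → normalised to [0°, 360°): 165.192°.

165°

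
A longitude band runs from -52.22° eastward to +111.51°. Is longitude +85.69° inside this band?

Band width going east from -52.22° to +111.51°: ((111.51 − -52.22) mod 360) = 163.73°.
Offset of +85.69° east of the west edge: ((85.69 − -52.22) mod 360) = 137.91°.
137.91° ≤ 163.73° ⇒ inside.

Yes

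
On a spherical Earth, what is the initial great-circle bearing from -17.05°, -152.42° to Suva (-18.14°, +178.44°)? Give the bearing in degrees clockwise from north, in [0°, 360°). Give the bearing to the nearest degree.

Δλ = 178.44 − -152.42 = 330.86°; wrapped into (−180°, 180°]: -29.14°.
θ = atan2( sin Δλ · cos φ₂ , cos φ₁ · sin φ₂ − sin φ₁ · cos φ₂ · cos Δλ )
  = atan2(-0.46274, -0.05429) = -96.691° → normalised to [0°, 360°): 263.309°.

263°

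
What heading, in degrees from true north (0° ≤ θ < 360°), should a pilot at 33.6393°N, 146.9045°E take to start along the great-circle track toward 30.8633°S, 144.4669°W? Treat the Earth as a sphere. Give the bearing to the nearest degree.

Δλ = -144.4669 − 146.9045 = -291.3714°; wrapped into (−180°, 180°]: 68.6286°.
θ = atan2( sin Δλ · cos φ₂ , cos φ₁ · sin φ₂ − sin φ₁ · cos φ₂ · cos Δλ )
  = atan2(0.79937, -0.60037) = 126.909° → normalised to [0°, 360°): 126.909°.

127°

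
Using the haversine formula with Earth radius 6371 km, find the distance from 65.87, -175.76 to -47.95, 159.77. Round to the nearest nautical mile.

Δλ = 159.77 − -175.76 = 335.53°; wrapped into (−180°, 180°]: -24.47°.
Δφ = -47.95 − 65.87 = -113.82°.
a = sin²(Δφ/2) + cos φ₁ · cos φ₂ · sin²(Δλ/2) = 0.714229.
c = 2·atan2(√a, √(1−a)) = 2.01358 rad → d = 6371·c ≈ 12828.54 km ≈ 6926.86 nmi.

6927 nmi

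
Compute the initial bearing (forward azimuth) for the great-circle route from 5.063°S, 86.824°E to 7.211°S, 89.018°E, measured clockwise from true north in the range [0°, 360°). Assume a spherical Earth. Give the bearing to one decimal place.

134.7°

Δλ = 89.018 − 86.824 = 2.194°.
θ = atan2( sin Δλ · cos φ₂ , cos φ₁ · sin φ₂ − sin φ₁ · cos φ₂ · cos Δλ )
  = atan2(0.03798, -0.03755) = 134.670° → normalised to [0°, 360°): 134.670°.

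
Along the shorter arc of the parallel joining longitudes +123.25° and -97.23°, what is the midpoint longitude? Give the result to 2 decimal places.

-166.99°

Signed shortest Δλ from +123.25° to -97.23° is +139.52°.
Midpoint longitude = +123.25° + (+139.52°)/2 = +123.25° + 69.76° = +193.01°.
Normalise into (−180°, 180°]: -166.99°.
(The naïve average (+123.25 + -97.23)/2 = 13.01° is on the wrong side of the globe.)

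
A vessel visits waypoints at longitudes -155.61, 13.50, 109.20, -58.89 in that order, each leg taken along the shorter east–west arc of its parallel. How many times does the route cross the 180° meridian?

0

Leg 1: -155.61° → +13.50°, shortest Δλ = 169.11° (east) — does not cross 180°.
Leg 2: +13.50° → +109.20°, shortest Δλ = 95.7° (east) — does not cross 180°.
Leg 3: +109.20° → -58.89°, shortest Δλ = -168.09° (west) — does not cross 180°.
Total crossings: 0.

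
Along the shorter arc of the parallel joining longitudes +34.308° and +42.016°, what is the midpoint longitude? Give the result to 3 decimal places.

+38.162°

Signed shortest Δλ from +34.308° to +42.016° is +7.708°.
Midpoint longitude = +34.308° + (+7.708°)/2 = +34.308° + 3.854° = +38.162°.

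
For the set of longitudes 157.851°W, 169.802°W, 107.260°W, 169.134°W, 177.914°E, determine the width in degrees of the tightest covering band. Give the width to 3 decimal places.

74.826°

Sort the longitudes: -169.802°, -169.134°, -157.851°, -107.260°, +177.914°.
Eastward gaps between consecutive values (wrapping around): 0.668°, 11.283°, 50.591°, 285.174°, 12.284°.
Largest gap = 285.174° ⇒ minimal covering band is its complement: 360° − 285.174° = 74.826°.
Band runs from +177.914° eastward to -107.260°, crossing the antimeridian.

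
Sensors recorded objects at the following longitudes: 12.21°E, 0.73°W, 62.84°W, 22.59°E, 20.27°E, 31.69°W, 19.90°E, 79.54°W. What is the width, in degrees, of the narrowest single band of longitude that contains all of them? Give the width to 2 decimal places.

102.13°

Sort the longitudes: -79.54°, -62.84°, -31.69°, -0.73°, +12.21°, +19.90°, +20.27°, +22.59°.
Eastward gaps between consecutive values (wrapping around): 16.70°, 31.15°, 30.96°, 12.94°, 7.69°, 0.37°, 2.32°, 257.87°.
Largest gap = 257.87° ⇒ minimal covering band is its complement: 360° − 257.87° = 102.13°.
Band runs from -79.54° eastward to +22.59°.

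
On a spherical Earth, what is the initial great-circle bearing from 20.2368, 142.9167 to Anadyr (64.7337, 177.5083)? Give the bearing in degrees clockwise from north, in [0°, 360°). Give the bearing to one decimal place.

18.4°

Δλ = 177.5083 − 142.9167 = 34.5916°.
θ = atan2( sin Δλ · cos φ₂ , cos φ₁ · sin φ₂ − sin φ₁ · cos φ₂ · cos Δλ )
  = atan2(0.24232, 0.72697) = 18.435° → normalised to [0°, 360°): 18.435°.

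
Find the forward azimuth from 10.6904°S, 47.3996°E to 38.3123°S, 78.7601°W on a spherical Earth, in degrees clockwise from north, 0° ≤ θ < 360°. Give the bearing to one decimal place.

222.3°

Δλ = -78.7601 − 47.3996 = -126.1597°.
θ = atan2( sin Δλ · cos φ₂ , cos φ₁ · sin φ₂ − sin φ₁ · cos φ₂ · cos Δλ )
  = atan2(-0.63350, -0.69507) = -137.653° → normalised to [0°, 360°): 222.347°.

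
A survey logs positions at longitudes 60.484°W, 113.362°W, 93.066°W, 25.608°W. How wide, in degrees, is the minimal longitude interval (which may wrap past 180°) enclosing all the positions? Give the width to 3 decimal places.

87.754°

Sort the longitudes: -113.362°, -93.066°, -60.484°, -25.608°.
Eastward gaps between consecutive values (wrapping around): 20.296°, 32.582°, 34.876°, 272.246°.
Largest gap = 272.246° ⇒ minimal covering band is its complement: 360° − 272.246° = 87.754°.
Band runs from -113.362° eastward to -25.608°.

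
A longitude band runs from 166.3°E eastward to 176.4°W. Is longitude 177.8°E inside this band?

Yes

Band width going east from +166.3° to -176.4°: ((-176.4 − 166.3) mod 360) = 17.3°.
Offset of +177.8° east of the west edge: ((177.8 − 166.3) mod 360) = 11.5°.
11.5° ≤ 17.3° ⇒ inside.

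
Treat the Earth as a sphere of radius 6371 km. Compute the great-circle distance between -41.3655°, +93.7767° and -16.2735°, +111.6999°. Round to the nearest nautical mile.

1769 nmi

Δλ = 111.6999 − 93.7767 = 17.9232°.
Δφ = -16.2735 − -41.3655 = 25.0920°.
a = sin²(Δφ/2) + cos φ₁ · cos φ₂ · sin²(Δλ/2) = 0.064668.
c = 2·atan2(√a, √(1−a)) = 0.51424 rad → d = 6371·c ≈ 3276.25 km ≈ 1769.03 nmi.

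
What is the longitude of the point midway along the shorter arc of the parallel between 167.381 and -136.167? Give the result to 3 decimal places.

Signed shortest Δλ from +167.381° to -136.167° is +56.452°.
Midpoint longitude = +167.381° + (+56.452°)/2 = +167.381° + 28.226° = +195.607°.
Normalise into (−180°, 180°]: -164.393°.
(The naïve average (+167.381 + -136.167)/2 = 15.607° is on the wrong side of the globe.)

-164.393°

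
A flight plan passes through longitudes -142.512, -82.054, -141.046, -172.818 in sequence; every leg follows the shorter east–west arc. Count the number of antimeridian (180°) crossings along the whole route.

Leg 1: -142.512° → -82.054°, shortest Δλ = 60.458° (east) — does not cross 180°.
Leg 2: -82.054° → -141.046°, shortest Δλ = -58.992° (west) — does not cross 180°.
Leg 3: -141.046° → -172.818°, shortest Δλ = -31.772° (west) — does not cross 180°.
Total crossings: 0.

0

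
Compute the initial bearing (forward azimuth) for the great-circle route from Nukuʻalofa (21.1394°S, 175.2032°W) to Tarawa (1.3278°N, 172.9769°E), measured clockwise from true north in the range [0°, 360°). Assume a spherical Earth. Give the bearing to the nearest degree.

Δλ = 172.9769 − -175.2032 = 348.1801°; wrapped into (−180°, 180°]: -11.8199°.
θ = atan2( sin Δλ · cos φ₂ , cos φ₁ · sin φ₂ − sin φ₁ · cos φ₂ · cos Δλ )
  = atan2(-0.20478, 0.37451) = -28.670° → normalised to [0°, 360°): 331.330°.

331°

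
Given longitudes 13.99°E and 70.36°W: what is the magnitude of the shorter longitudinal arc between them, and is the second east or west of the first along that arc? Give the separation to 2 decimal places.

Raw difference: -70.36 − 13.99 = -84.35°.
Normalise into (−180°, 180°]: -84.35° stays -84.35°.
Negative ⇒ the second point lies to the west; separation 84.35°.

84.35° west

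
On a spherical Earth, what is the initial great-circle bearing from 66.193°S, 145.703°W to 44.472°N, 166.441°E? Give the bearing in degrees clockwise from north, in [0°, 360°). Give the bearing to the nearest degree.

Δλ = 166.441 − -145.703 = 312.144°; wrapped into (−180°, 180°]: -47.856°.
θ = atan2( sin Δλ · cos φ₂ , cos φ₁ · sin φ₂ − sin φ₁ · cos φ₂ · cos Δλ )
  = atan2(-0.52910, 0.72086) = -36.278° → normalised to [0°, 360°): 323.722°.

324°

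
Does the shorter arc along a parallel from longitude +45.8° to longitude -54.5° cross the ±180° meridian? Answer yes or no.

No

Signed shortest Δλ = ((-54.5 − 45.8 + 180) mod 360) − 180 = -100.3°.
Going west by 100.3° from +45.8° reaches -54.5° without touching 180°.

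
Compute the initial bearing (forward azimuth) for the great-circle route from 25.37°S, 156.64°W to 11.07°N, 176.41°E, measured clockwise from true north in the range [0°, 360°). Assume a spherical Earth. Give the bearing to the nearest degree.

321°

Δλ = 176.41 − -156.64 = 333.05°; wrapped into (−180°, 180°]: -26.95°.
θ = atan2( sin Δλ · cos φ₂ , cos φ₁ · sin φ₂ − sin φ₁ · cos φ₂ · cos Δλ )
  = atan2(-0.44478, 0.54832) = -39.048° → normalised to [0°, 360°): 320.952°.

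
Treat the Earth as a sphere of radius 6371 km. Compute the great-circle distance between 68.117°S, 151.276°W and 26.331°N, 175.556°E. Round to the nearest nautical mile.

Δλ = 175.556 − -151.276 = 326.832°; wrapped into (−180°, 180°]: -33.168°.
Δφ = 26.331 − -68.117 = 94.448°.
a = sin²(Δφ/2) + cos φ₁ · cos φ₂ · sin²(Δλ/2) = 0.565990.
c = 2·atan2(√a, √(1−a)) = 1.70316 rad → d = 6371·c ≈ 10850.85 km ≈ 5858.99 nmi.

5859 nmi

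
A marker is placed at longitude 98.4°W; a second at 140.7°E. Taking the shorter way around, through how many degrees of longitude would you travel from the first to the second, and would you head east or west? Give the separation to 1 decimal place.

Raw difference: 140.7 − -98.4 = 239.1°.
Normalise into (−180°, 180°]: 239.1° − 360° = -120.9°.
Negative ⇒ the second point lies to the west; separation 120.9°.

120.9° west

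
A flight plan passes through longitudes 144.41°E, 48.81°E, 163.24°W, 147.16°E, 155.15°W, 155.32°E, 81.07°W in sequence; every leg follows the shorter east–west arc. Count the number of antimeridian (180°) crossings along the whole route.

5

Leg 1: +144.41° → +48.81°, shortest Δλ = -95.6° (west) — does not cross 180°.
Leg 2: +48.81° → -163.24°, shortest Δλ = 147.95° (east) — crosses 180°.
Leg 3: -163.24° → +147.16°, shortest Δλ = -49.6° (west) — crosses 180°.
Leg 4: +147.16° → -155.15°, shortest Δλ = 57.69° (east) — crosses 180°.
Leg 5: -155.15° → +155.32°, shortest Δλ = -49.53° (west) — crosses 180°.
Leg 6: +155.32° → -81.07°, shortest Δλ = 123.61° (east) — crosses 180°.
Total crossings: 5.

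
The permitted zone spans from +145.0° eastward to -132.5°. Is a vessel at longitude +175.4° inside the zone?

Yes

Band width going east from +145.0° to -132.5°: ((-132.5 − 145.0) mod 360) = 82.5°.
Offset of +175.4° east of the west edge: ((175.4 − 145.0) mod 360) = 30.4°.
30.4° ≤ 82.5° ⇒ inside.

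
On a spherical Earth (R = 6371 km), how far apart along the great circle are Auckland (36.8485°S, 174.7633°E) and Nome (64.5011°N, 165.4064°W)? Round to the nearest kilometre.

Δλ = -165.4064 − 174.7633 = -340.1697°; wrapped into (−180°, 180°]: 19.8303°.
Δφ = 64.5011 − -36.8485 = 101.3496°.
a = sin²(Δφ/2) + cos φ₁ · cos φ₂ · sin²(Δλ/2) = 0.608611.
c = 2·atan2(√a, √(1−a)) = 1.78976 rad → d = 6371·c ≈ 11402.59 km.

11403 km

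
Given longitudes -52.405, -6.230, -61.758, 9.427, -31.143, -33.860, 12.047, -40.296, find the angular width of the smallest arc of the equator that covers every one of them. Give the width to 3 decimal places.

73.805°

Sort the longitudes: -61.758°, -52.405°, -40.296°, -33.860°, -31.143°, -6.230°, +9.427°, +12.047°.
Eastward gaps between consecutive values (wrapping around): 9.353°, 12.109°, 6.436°, 2.717°, 24.913°, 15.657°, 2.620°, 286.195°.
Largest gap = 286.195° ⇒ minimal covering band is its complement: 360° − 286.195° = 73.805°.
Band runs from -61.758° eastward to +12.047°.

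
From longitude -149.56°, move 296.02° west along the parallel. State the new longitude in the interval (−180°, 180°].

-85.58°

Start at -149.56°; shift −296.02° → -445.58°.
-445.58° lies outside (−180°, 180°]; add 360° → -85.58°.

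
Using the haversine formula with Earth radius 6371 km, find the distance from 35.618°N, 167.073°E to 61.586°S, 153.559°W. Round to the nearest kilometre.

11376 km

Δλ = -153.559 − 167.073 = -320.632°; wrapped into (−180°, 180°]: 39.368°.
Δφ = -61.586 − 35.618 = -97.204°.
a = sin²(Δφ/2) + cos φ₁ · cos φ₂ · sin²(Δλ/2) = 0.606588.
c = 2·atan2(√a, √(1−a)) = 1.78562 rad → d = 6371·c ≈ 11376.19 km.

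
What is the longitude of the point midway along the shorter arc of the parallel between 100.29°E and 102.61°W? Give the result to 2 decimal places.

178.84°E

Signed shortest Δλ from +100.29° to -102.61° is +157.10°.
Midpoint longitude = +100.29° + (+157.10°)/2 = +100.29° + 78.55° = +178.84°.
(The naïve average (+100.29 + -102.61)/2 = -1.16° is on the wrong side of the globe.)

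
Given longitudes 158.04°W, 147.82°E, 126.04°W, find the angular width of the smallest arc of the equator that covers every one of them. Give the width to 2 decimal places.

Sort the longitudes: -158.04°, -126.04°, +147.82°.
Eastward gaps between consecutive values (wrapping around): 32.00°, 273.86°, 54.14°.
Largest gap = 273.86° ⇒ minimal covering band is its complement: 360° − 273.86° = 86.14°.
Band runs from +147.82° eastward to -126.04°, crossing the antimeridian.

86.14°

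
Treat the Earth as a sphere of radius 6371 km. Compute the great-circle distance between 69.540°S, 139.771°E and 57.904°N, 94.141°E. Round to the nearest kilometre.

14632 km

Δλ = 94.141 − 139.771 = -45.630°.
Δφ = 57.904 − -69.540 = 127.444°.
a = sin²(Δφ/2) + cos φ₁ · cos φ₂ · sin²(Δλ/2) = 0.831919.
c = 2·atan2(√a, √(1−a)) = 2.29673 rad → d = 6371·c ≈ 14632.49 km.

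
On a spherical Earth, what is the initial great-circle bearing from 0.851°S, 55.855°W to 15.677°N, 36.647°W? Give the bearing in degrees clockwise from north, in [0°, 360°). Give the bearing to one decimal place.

Δλ = -36.647 − -55.855 = 19.208°.
θ = atan2( sin Δλ · cos φ₂ , cos φ₁ · sin φ₂ − sin φ₁ · cos φ₂ · cos Δλ )
  = atan2(0.31676, 0.28369) = 48.153° → normalised to [0°, 360°): 48.153°.

48.2°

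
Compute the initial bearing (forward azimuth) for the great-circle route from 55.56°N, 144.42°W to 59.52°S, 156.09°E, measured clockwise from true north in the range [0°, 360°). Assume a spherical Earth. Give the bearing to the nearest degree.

Δλ = 156.09 − -144.42 = 300.51°; wrapped into (−180°, 180°]: -59.49°.
θ = atan2( sin Δλ · cos φ₂ , cos φ₁ · sin φ₂ − sin φ₁ · cos φ₂ · cos Δλ )
  = atan2(-0.43701, -0.69977) = -148.015° → normalised to [0°, 360°): 211.985°.

212°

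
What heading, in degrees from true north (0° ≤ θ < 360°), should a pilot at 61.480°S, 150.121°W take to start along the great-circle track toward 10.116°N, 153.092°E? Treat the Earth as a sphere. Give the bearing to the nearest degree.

304°

Δλ = 153.092 − -150.121 = 303.213°; wrapped into (−180°, 180°]: -56.787°.
θ = atan2( sin Δλ · cos φ₂ , cos φ₁ · sin φ₂ − sin φ₁ · cos φ₂ · cos Δλ )
  = atan2(-0.82363, 0.55766) = -55.899° → normalised to [0°, 360°): 304.101°.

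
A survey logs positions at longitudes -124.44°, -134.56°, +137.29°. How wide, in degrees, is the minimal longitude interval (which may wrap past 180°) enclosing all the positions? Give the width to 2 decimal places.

Sort the longitudes: -134.56°, -124.44°, +137.29°.
Eastward gaps between consecutive values (wrapping around): 10.12°, 261.73°, 88.15°.
Largest gap = 261.73° ⇒ minimal covering band is its complement: 360° − 261.73° = 98.27°.
Band runs from +137.29° eastward to -124.44°, crossing the antimeridian.

98.27°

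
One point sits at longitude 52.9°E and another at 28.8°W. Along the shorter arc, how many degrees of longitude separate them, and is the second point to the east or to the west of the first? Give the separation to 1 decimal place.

Raw difference: -28.8 − 52.9 = -81.7°.
Normalise into (−180°, 180°]: -81.7° stays -81.7°.
Negative ⇒ the second point lies to the west; separation 81.7°.

81.7° west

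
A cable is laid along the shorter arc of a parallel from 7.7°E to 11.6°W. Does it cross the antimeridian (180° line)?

No

Signed shortest Δλ = ((-11.6 − 7.7 + 180) mod 360) − 180 = -19.3°.
Going west by 19.3° from +7.7° reaches -11.6° without touching 180°.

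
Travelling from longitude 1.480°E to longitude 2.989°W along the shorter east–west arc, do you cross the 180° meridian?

No

Signed shortest Δλ = ((-2.989 − 1.480 + 180) mod 360) − 180 = -4.469°.
Going west by 4.469° from +1.480° reaches -2.989° without touching 180°.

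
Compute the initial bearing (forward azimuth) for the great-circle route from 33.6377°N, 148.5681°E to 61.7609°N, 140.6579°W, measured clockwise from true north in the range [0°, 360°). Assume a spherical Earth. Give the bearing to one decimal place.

34.6°

Δλ = -140.6579 − 148.5681 = -289.2260°; wrapped into (−180°, 180°]: 70.7740°.
θ = atan2( sin Δλ · cos φ₂ , cos φ₁ · sin φ₂ − sin φ₁ · cos φ₂ · cos Δλ )
  = atan2(0.44676, 0.64716) = 34.619° → normalised to [0°, 360°): 34.619°.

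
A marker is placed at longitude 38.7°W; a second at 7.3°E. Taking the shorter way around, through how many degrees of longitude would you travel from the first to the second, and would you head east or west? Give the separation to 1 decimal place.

Raw difference: 7.3 − -38.7 = 46.0°.
Normalise into (−180°, 180°]: 46.0° stays 46.0°.
Positive ⇒ the second point lies to the east; separation 46.0°.

46.0° east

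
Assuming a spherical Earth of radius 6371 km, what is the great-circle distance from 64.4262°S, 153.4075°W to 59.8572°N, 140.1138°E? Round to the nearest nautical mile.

Δλ = 140.1138 − -153.4075 = 293.5213°; wrapped into (−180°, 180°]: -66.4787°.
Δφ = 59.8572 − -64.4262 = 124.2834°.
a = sin²(Δφ/2) + cos φ₁ · cos φ₂ · sin²(Δλ/2) = 0.846772.
c = 2·atan2(√a, √(1−a)) = 2.33719 rad → d = 6371·c ≈ 14890.26 km ≈ 8040.10 nmi.

8040 nmi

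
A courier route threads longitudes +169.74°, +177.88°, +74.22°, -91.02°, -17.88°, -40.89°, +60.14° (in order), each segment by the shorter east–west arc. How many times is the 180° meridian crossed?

Leg 1: +169.74° → +177.88°, shortest Δλ = 8.14° (east) — does not cross 180°.
Leg 2: +177.88° → +74.22°, shortest Δλ = -103.66° (west) — does not cross 180°.
Leg 3: +74.22° → -91.02°, shortest Δλ = -165.24° (west) — does not cross 180°.
Leg 4: -91.02° → -17.88°, shortest Δλ = 73.14° (east) — does not cross 180°.
Leg 5: -17.88° → -40.89°, shortest Δλ = -23.01° (west) — does not cross 180°.
Leg 6: -40.89° → +60.14°, shortest Δλ = 101.03° (east) — does not cross 180°.
Total crossings: 0.

0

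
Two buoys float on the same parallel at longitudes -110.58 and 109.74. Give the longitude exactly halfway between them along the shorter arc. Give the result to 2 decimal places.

+179.58°

Signed shortest Δλ from -110.58° to +109.74° is -139.68°.
Midpoint longitude = -110.58° + (-139.68°)/2 = -110.58° − 69.84° = -180.42°.
Normalise into (−180°, 180°]: +179.58°.
(The naïve average (-110.58 + +109.74)/2 = -0.42° is on the wrong side of the globe.)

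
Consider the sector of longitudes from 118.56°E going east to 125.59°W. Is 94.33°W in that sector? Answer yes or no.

Band width going east from +118.56° to -125.59°: ((-125.59 − 118.56) mod 360) = 115.85°.
Offset of -94.33° east of the west edge: ((-94.33 − 118.56) mod 360) = 147.11°.
147.11° > 115.85° ⇒ outside.

No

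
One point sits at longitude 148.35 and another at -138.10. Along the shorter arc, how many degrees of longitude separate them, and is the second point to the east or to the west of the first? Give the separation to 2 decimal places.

73.55° east

Raw difference: -138.10 − 148.35 = -286.45°.
Normalise into (−180°, 180°]: -286.45° + 360° = 73.55°.
Positive ⇒ the second point lies to the east; separation 73.55°.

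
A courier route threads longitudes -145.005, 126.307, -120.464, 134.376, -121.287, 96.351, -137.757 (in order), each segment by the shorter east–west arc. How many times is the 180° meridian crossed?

Leg 1: -145.005° → +126.307°, shortest Δλ = -88.688° (west) — crosses 180°.
Leg 2: +126.307° → -120.464°, shortest Δλ = 113.229° (east) — crosses 180°.
Leg 3: -120.464° → +134.376°, shortest Δλ = -105.16° (west) — crosses 180°.
Leg 4: +134.376° → -121.287°, shortest Δλ = 104.337° (east) — crosses 180°.
Leg 5: -121.287° → +96.351°, shortest Δλ = -142.362° (west) — crosses 180°.
Leg 6: +96.351° → -137.757°, shortest Δλ = 125.892° (east) — crosses 180°.
Total crossings: 6.

6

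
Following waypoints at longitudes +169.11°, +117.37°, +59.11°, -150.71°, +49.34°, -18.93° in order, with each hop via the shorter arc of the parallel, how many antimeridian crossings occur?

Leg 1: +169.11° → +117.37°, shortest Δλ = -51.74° (west) — does not cross 180°.
Leg 2: +117.37° → +59.11°, shortest Δλ = -58.26° (west) — does not cross 180°.
Leg 3: +59.11° → -150.71°, shortest Δλ = 150.18° (east) — crosses 180°.
Leg 4: -150.71° → +49.34°, shortest Δλ = -159.95° (west) — crosses 180°.
Leg 5: +49.34° → -18.93°, shortest Δλ = -68.27° (west) — does not cross 180°.
Total crossings: 2.

2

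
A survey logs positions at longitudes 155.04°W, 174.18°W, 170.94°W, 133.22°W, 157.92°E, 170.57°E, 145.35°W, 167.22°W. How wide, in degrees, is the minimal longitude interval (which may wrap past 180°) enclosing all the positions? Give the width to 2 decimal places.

Sort the longitudes: -174.18°, -170.94°, -167.22°, -155.04°, -145.35°, -133.22°, +157.92°, +170.57°.
Eastward gaps between consecutive values (wrapping around): 3.24°, 3.72°, 12.18°, 9.69°, 12.13°, 291.14°, 12.65°, 15.25°.
Largest gap = 291.14° ⇒ minimal covering band is its complement: 360° − 291.14° = 68.86°.
Band runs from +157.92° eastward to -133.22°, crossing the antimeridian.

68.86°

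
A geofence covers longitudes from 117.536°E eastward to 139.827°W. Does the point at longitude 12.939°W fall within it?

Band width going east from +117.536° to -139.827°: ((-139.827 − 117.536) mod 360) = 102.637°.
Offset of -12.939° east of the west edge: ((-12.939 − 117.536) mod 360) = 229.525°.
229.525° > 102.637° ⇒ outside.

No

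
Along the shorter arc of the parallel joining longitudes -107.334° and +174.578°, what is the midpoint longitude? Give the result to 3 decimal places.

Signed shortest Δλ from -107.334° to +174.578° is -78.088°.
Midpoint longitude = -107.334° + (-78.088°)/2 = -107.334° − 39.044° = -146.378°.
(The naïve average (-107.334 + +174.578)/2 = 33.622° is on the wrong side of the globe.)

-146.378°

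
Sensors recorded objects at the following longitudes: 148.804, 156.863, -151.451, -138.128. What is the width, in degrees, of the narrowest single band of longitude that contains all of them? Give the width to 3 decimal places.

73.068°

Sort the longitudes: -151.451°, -138.128°, +148.804°, +156.863°.
Eastward gaps between consecutive values (wrapping around): 13.323°, 286.932°, 8.059°, 51.686°.
Largest gap = 286.932° ⇒ minimal covering band is its complement: 360° − 286.932° = 73.068°.
Band runs from +148.804° eastward to -138.128°, crossing the antimeridian.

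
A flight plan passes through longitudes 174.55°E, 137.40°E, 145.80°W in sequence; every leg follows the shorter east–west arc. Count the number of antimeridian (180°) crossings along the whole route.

1

Leg 1: +174.55° → +137.40°, shortest Δλ = -37.15° (west) — does not cross 180°.
Leg 2: +137.40° → -145.80°, shortest Δλ = 76.8° (east) — crosses 180°.
Total crossings: 1.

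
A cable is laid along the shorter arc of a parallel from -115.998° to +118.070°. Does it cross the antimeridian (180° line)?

Yes

Naïve |118.070 − -115.998| = 234.068° > 180°, so the shorter arc goes the other way round — across 180°.
Signed shortest Δλ = ((118.070 − -115.998 + 180) mod 360) − 180 = -125.932°.
Going west by 125.932° from -115.998° passes through 180° before reaching +118.070°.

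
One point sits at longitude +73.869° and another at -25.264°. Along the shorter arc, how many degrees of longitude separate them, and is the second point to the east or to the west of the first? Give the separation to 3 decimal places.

99.133° west

Raw difference: -25.264 − 73.869 = -99.133°.
Normalise into (−180°, 180°]: -99.133° stays -99.133°.
Negative ⇒ the second point lies to the west; separation 99.133°.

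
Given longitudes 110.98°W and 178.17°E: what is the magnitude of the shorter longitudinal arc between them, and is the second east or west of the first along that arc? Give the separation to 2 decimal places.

70.85° west

Raw difference: 178.17 − -110.98 = 289.15°.
Normalise into (−180°, 180°]: 289.15° − 360° = -70.85°.
Negative ⇒ the second point lies to the west; separation 70.85°.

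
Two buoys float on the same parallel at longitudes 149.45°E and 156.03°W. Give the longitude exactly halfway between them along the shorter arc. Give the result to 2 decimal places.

176.71°E

Signed shortest Δλ from +149.45° to -156.03° is +54.52°.
Midpoint longitude = +149.45° + (+54.52°)/2 = +149.45° + 27.26° = +176.71°.
(The naïve average (+149.45 + -156.03)/2 = -3.29° is on the wrong side of the globe.)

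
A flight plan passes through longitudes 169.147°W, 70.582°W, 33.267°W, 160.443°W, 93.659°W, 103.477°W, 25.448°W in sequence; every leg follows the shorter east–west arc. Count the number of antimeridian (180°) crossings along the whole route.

0

Leg 1: -169.147° → -70.582°, shortest Δλ = 98.565° (east) — does not cross 180°.
Leg 2: -70.582° → -33.267°, shortest Δλ = 37.315° (east) — does not cross 180°.
Leg 3: -33.267° → -160.443°, shortest Δλ = -127.176° (west) — does not cross 180°.
Leg 4: -160.443° → -93.659°, shortest Δλ = 66.784° (east) — does not cross 180°.
Leg 5: -93.659° → -103.477°, shortest Δλ = -9.818° (west) — does not cross 180°.
Leg 6: -103.477° → -25.448°, shortest Δλ = 78.029° (east) — does not cross 180°.
Total crossings: 0.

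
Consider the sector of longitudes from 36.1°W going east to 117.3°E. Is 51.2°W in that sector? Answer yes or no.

Band width going east from -36.1° to +117.3°: ((117.3 − -36.1) mod 360) = 153.4°.
Offset of -51.2° east of the west edge: ((-51.2 − -36.1) mod 360) = 344.9°.
344.9° > 153.4° ⇒ outside.

No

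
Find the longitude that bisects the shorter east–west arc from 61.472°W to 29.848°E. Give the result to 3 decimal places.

15.812°W

Signed shortest Δλ from -61.472° to +29.848° is +91.320°.
Midpoint longitude = -61.472° + (+91.320°)/2 = -61.472° + 45.660° = -15.812°.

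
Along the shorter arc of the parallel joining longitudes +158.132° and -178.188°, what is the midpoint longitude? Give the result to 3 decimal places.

+169.972°

Signed shortest Δλ from +158.132° to -178.188° is +23.680°.
Midpoint longitude = +158.132° + (+23.680°)/2 = +158.132° + 11.840° = +169.972°.
(The naïve average (+158.132 + -178.188)/2 = -10.028° is on the wrong side of the globe.)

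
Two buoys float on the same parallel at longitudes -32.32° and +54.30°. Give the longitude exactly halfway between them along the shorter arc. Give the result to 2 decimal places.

+10.99°

Signed shortest Δλ from -32.32° to +54.30° is +86.62°.
Midpoint longitude = -32.32° + (+86.62°)/2 = -32.32° + 43.31° = +10.99°.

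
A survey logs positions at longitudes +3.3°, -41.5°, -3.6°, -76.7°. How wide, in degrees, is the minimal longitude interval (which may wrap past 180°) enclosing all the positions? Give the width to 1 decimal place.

80.0°

Sort the longitudes: -76.7°, -41.5°, -3.6°, +3.3°.
Eastward gaps between consecutive values (wrapping around): 35.2°, 37.9°, 6.9°, 280.0°.
Largest gap = 280.0° ⇒ minimal covering band is its complement: 360° − 280.0° = 80.0°.
Band runs from -76.7° eastward to +3.3°.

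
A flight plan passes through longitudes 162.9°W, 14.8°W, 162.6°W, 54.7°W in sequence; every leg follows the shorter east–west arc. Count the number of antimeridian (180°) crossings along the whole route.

0

Leg 1: -162.9° → -14.8°, shortest Δλ = 148.1° (east) — does not cross 180°.
Leg 2: -14.8° → -162.6°, shortest Δλ = -147.8° (west) — does not cross 180°.
Leg 3: -162.6° → -54.7°, shortest Δλ = 107.9° (east) — does not cross 180°.
Total crossings: 0.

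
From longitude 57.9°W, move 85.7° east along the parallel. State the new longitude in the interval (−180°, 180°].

Start at -57.9°; shift +85.7° → +27.8°.
+27.8° already lies in (−180°, 180°].

27.8°E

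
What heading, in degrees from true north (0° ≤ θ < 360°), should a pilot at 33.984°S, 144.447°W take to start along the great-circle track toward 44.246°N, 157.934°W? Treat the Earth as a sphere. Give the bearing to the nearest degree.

Δλ = -157.934 − -144.447 = -13.487°.
θ = atan2( sin Δλ · cos φ₂ , cos φ₁ · sin φ₂ − sin φ₁ · cos φ₂ · cos Δλ )
  = atan2(-0.16707, 0.96793) = -9.793° → normalised to [0°, 360°): 350.207°.

350°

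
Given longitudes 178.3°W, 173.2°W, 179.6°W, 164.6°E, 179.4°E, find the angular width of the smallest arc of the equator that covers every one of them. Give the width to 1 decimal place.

22.2°

Sort the longitudes: -179.6°, -178.3°, -173.2°, +164.6°, +179.4°.
Eastward gaps between consecutive values (wrapping around): 1.3°, 5.1°, 337.8°, 14.8°, 1.0°.
Largest gap = 337.8° ⇒ minimal covering band is its complement: 360° − 337.8° = 22.2°.
Band runs from +164.6° eastward to -173.2°, crossing the antimeridian.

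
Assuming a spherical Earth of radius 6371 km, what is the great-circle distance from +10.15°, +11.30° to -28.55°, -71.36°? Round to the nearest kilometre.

9840 km

Δλ = -71.36 − 11.30 = -82.66°.
Δφ = -28.55 − 10.15 = -38.70°.
a = sin²(Δφ/2) + cos φ₁ · cos φ₂ · sin²(Δλ/2) = 0.486879.
c = 2·atan2(√a, √(1−a)) = 1.54455 rad → d = 6371·c ≈ 9840.33 km.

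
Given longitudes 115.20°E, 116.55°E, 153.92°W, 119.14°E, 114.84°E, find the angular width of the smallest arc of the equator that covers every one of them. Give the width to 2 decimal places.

Sort the longitudes: -153.92°, +114.84°, +115.20°, +116.55°, +119.14°.
Eastward gaps between consecutive values (wrapping around): 268.76°, 0.36°, 1.35°, 2.59°, 86.94°.
Largest gap = 268.76° ⇒ minimal covering band is its complement: 360° − 268.76° = 91.24°.
Band runs from +114.84° eastward to -153.92°, crossing the antimeridian.

91.24°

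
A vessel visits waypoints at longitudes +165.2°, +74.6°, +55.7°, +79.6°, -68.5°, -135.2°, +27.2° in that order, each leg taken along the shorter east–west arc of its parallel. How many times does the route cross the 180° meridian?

Leg 1: +165.2° → +74.6°, shortest Δλ = -90.6° (west) — does not cross 180°.
Leg 2: +74.6° → +55.7°, shortest Δλ = -18.9° (west) — does not cross 180°.
Leg 3: +55.7° → +79.6°, shortest Δλ = 23.9° (east) — does not cross 180°.
Leg 4: +79.6° → -68.5°, shortest Δλ = -148.1° (west) — does not cross 180°.
Leg 5: -68.5° → -135.2°, shortest Δλ = -66.7° (west) — does not cross 180°.
Leg 6: -135.2° → +27.2°, shortest Δλ = 162.4° (east) — does not cross 180°.
Total crossings: 0.

0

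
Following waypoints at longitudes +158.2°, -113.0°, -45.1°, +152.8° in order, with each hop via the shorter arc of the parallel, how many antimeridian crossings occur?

2

Leg 1: +158.2° → -113.0°, shortest Δλ = 88.8° (east) — crosses 180°.
Leg 2: -113.0° → -45.1°, shortest Δλ = 67.9° (east) — does not cross 180°.
Leg 3: -45.1° → +152.8°, shortest Δλ = -162.1° (west) — crosses 180°.
Total crossings: 2.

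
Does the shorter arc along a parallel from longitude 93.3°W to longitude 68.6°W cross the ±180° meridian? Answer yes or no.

Signed shortest Δλ = ((-68.6 − -93.3 + 180) mod 360) − 180 = 24.7°.
Going east by 24.7° from -93.3° reaches -68.6° without touching 180°.

No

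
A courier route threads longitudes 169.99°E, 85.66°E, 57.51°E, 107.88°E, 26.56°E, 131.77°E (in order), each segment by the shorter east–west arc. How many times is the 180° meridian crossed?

0

Leg 1: +169.99° → +85.66°, shortest Δλ = -84.33° (west) — does not cross 180°.
Leg 2: +85.66° → +57.51°, shortest Δλ = -28.15° (west) — does not cross 180°.
Leg 3: +57.51° → +107.88°, shortest Δλ = 50.37° (east) — does not cross 180°.
Leg 4: +107.88° → +26.56°, shortest Δλ = -81.32° (west) — does not cross 180°.
Leg 5: +26.56° → +131.77°, shortest Δλ = 105.21° (east) — does not cross 180°.
Total crossings: 0.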